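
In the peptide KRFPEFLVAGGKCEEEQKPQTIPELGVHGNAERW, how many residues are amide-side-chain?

Asparagine (N) and glutamine (Q) have uncharged amide side chains.
Matching residues: Q17, Q20, N30.

3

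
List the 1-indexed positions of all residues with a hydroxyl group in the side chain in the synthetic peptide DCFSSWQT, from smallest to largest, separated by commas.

S, T, and Y are the three residues with a side-chain hydroxyl.
Matching residues: S4, S5, T8.

4, 5, 8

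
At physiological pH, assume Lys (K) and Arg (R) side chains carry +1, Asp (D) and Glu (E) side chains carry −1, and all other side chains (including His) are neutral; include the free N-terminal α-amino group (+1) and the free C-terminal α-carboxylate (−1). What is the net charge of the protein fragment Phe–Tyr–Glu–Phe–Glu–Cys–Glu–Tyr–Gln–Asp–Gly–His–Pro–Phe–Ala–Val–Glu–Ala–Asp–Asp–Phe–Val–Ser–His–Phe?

-7

Positive (K, R): none → +0.
Negative (D, E): Glu3, Glu5, Glu7, Asp10, Glu17, Asp19, Asp20 → −7.
The N-terminus (+1) and C-terminus (−1) cancel.
Net charge = (+0) + (−7) = −7.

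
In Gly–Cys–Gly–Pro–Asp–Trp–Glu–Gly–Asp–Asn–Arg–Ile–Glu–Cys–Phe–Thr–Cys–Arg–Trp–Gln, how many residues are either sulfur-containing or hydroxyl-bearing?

4

Sulfur-containing: C, M. Hydroxyl-bearing: S, T, Y.
Sulfur-containing residues here: Cys2, Cys14, Cys17 (3).
Hydroxyl-bearing residues here: Thr16 (1).
The two groups share no amino acid, so total = 3 + 1 = 4.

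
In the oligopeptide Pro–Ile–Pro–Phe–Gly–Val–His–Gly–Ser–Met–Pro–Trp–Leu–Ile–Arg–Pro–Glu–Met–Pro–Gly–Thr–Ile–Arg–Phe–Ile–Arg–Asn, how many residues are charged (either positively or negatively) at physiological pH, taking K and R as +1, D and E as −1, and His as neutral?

Charged side chains at pH ~7.4: K, R (positive); D, E (negative).
Matching residues: Arg15, Glu17, Arg23, Arg26.

4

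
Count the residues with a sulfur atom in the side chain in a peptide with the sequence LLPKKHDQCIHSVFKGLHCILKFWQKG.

Only Cys (C) and Met (M) have a sulfur atom in the side chain.
Matching residues: C9, C19.

2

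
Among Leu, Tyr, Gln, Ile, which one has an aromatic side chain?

The aromatic amino acids are Phe (F, benzyl), Trp (W, indole), and Tyr (Y, phenol).
Of the listed options, only Tyr belongs to this group.

Tyr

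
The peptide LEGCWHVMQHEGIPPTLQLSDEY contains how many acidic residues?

The acidic residues are Asp (D) and Glu (E), whose side chains end in a carboxylate group.
Matching residues: E2, E11, D21, E22.

4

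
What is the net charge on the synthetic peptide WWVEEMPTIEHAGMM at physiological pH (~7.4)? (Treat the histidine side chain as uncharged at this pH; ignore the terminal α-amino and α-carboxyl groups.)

-3

Near pH 7.4, K and R contribute +1 each, D and E contribute −1 each, and every other side chain (His included, as stated) is uncharged.
Positive (K, R): none → +0.
Negative (D, E): E4, E5, E10 → −3.
Net charge = (+0) + (−3) = −3.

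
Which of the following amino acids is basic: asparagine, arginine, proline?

arginine

Lysine (K), arginine (R), and histidine (H) have basic, nitrogen-containing side chains.
Of the listed options, only arginine belongs to this group.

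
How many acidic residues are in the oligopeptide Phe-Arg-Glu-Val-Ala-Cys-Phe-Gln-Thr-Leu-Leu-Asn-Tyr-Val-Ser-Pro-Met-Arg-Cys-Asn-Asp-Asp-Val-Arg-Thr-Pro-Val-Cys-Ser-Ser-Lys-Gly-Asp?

4

Only D (aspartate) and E (glutamate) carry a side-chain carboxylic acid.
Matching residues: Glu3, Asp21, Asp22, Asp33.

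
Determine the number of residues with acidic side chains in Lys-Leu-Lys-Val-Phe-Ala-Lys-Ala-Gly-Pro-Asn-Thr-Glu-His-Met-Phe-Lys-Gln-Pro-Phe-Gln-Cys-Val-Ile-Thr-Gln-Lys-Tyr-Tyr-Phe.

Aspartate (D) and glutamate (E) have carboxylic-acid side chains and are the acidic amino acids.
Matching residues: Glu13.

1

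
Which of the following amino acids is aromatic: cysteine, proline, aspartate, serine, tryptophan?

Phenylalanine (F), tryptophan (W), and tyrosine (Y) have aromatic ring side chains.
Of the listed options, only tryptophan belongs to this group.

tryptophan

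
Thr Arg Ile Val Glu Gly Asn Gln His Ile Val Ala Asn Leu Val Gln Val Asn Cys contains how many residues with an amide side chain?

5

Asparagine (N) and glutamine (Q) have uncharged amide side chains.
Matching residues: Asn7, Gln8, Asn13, Gln16, Asn18.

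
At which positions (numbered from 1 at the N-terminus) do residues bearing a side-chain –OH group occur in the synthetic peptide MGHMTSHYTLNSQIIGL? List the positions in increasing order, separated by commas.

The –OH-bearing residues are Ser, Thr (aliphatic alcohols), and Tyr (phenol).
Matching residues: T5, S6, Y8, T9, S12.

5, 6, 8, 9, 12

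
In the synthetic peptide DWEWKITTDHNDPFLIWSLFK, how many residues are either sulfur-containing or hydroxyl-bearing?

Sulfur-containing: C, M. Hydroxyl-bearing: S, T, Y.
Sulfur-containing residues here: none (0).
Hydroxyl-bearing residues here: T7, T8, S18 (3).
The two groups share no amino acid, so total = 0 + 3 = 3.

3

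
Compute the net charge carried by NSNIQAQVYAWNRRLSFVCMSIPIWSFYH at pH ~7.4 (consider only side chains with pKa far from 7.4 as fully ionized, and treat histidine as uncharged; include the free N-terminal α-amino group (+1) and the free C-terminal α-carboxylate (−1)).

+2

The side chains ionized at physiological pH are Lys/Arg (+1) and Asp/Glu (−1); with His treated as neutral, nothing else contributes.
Positive (K, R): R13, R14 → +2.
Negative (D, E): none → −0.
The N-terminus (+1) and C-terminus (−1) cancel.
Net charge = (+2) + (−0) = +2.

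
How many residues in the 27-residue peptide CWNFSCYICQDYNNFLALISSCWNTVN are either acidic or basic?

Acidic: D, E. Basic: H, K, R.
Acidic residues here: D11 (1).
Basic residues here: none (0).
The two groups share no amino acid, so total = 1 + 0 = 1.

1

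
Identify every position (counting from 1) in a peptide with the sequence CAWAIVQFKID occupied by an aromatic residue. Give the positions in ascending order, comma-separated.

The aromatic amino acids are Phe (F, benzyl), Trp (W, indole), and Tyr (Y, phenol).
Matching residues: W3, F8.

3, 8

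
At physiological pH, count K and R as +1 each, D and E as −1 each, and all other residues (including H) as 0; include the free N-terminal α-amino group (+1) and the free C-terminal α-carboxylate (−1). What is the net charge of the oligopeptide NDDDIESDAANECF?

-6

Positive (K, R): none → +0.
Negative (D, E): D2, D3, D4, E6, D8, E12 → −6.
The N-terminus (+1) and C-terminus (−1) cancel.
Net charge = (+0) + (−6) = −6.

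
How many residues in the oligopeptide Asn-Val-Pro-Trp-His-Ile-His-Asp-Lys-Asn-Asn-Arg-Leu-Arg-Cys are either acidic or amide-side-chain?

Acidic: D, E. Amide-side-chain: N, Q.
Acidic residues here: Asp8 (1).
Amide-side-chain residues here: Asn1, Asn10, Asn11 (3).
The two groups share no amino acid, so total = 1 + 3 = 4.

4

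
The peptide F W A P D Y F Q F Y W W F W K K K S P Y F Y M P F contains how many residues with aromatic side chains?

The aromatic amino acids are Phe (F, benzyl), Trp (W, indole), and Tyr (Y, phenol).
Matching residues: F1, W2, Y6, F7, F9, Y10, W11, W12, F13, W14, Y20, F21, Y22, F25.

14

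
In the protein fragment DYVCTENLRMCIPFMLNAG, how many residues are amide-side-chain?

Only N (asparagine) and Q (glutamine) carry a side-chain carboxamide.
Matching residues: N7, N17.

2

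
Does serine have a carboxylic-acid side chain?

Aspartate (D) and glutamate (E) have carboxylic-acid side chains and are the acidic amino acids.
Serine is not in this group.

No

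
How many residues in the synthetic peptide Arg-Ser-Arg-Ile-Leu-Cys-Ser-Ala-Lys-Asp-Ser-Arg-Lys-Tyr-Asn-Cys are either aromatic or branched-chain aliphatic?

Aromatic: F, W, Y. Branched-chain aliphatic: I, L, V.
Aromatic residues here: Tyr14 (1).
Branched-chain aliphatic residues here: Ile4, Leu5 (2).
The two groups share no amino acid, so total = 1 + 2 = 3.

3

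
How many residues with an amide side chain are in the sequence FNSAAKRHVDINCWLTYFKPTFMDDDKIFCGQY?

Only N (asparagine) and Q (glutamine) carry a side-chain carboxamide.
Matching residues: N2, N12, Q32.

3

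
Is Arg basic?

Yes

The basic amino acids are Lys (K), Arg (R), and His (H).
Arginine is in this group.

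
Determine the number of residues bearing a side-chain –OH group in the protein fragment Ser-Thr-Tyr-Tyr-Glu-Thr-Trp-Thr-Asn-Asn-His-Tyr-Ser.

8

The –OH-bearing residues are Ser, Thr (aliphatic alcohols), and Tyr (phenol).
Matching residues: Ser1, Thr2, Tyr3, Tyr4, Thr6, Thr8, Tyr12, Ser13.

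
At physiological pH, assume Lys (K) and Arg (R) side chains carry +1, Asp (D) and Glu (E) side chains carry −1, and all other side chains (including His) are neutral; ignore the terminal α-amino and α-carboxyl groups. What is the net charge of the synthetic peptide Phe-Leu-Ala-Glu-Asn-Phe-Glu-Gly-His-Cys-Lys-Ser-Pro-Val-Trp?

-1

Positive (K, R): Lys11 → +1.
Negative (D, E): Glu4, Glu7 → −2.
Net charge = (+1) + (−2) = −1.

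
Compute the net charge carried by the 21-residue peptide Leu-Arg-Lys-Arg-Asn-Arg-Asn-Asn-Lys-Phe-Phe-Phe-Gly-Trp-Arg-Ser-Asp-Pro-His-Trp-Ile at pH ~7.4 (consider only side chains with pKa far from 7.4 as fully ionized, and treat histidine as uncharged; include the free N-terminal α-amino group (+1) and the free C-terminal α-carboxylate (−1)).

The side chains ionized at physiological pH are Lys/Arg (+1) and Asp/Glu (−1); with His treated as neutral, nothing else contributes.
Positive (K, R): Arg2, Lys3, Arg4, Arg6, Lys9, Arg15 → +6.
Negative (D, E): Asp17 → −1.
The N-terminus (+1) and C-terminus (−1) cancel.
Net charge = (+6) + (−1) = +5.

+5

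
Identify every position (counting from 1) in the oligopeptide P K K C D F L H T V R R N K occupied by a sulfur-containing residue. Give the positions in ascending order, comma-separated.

4

Matching residues: C4.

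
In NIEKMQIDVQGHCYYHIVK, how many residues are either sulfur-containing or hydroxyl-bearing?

4

Sulfur-containing: C, M. Hydroxyl-bearing: S, T, Y.
Sulfur-containing residues here: M5, C13 (2).
Hydroxyl-bearing residues here: Y14, Y15 (2).
The two groups share no amino acid, so total = 2 + 2 = 4.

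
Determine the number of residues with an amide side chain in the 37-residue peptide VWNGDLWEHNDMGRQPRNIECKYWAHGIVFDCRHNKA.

5

Asparagine (N) and glutamine (Q) have uncharged amide side chains.
Matching residues: N3, N10, Q15, N18, N35.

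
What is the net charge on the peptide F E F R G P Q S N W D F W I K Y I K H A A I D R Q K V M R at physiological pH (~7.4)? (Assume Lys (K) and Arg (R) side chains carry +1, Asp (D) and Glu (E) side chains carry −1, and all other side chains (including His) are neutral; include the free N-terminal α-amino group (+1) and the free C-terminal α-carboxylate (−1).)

+3

Positive (K, R): R4, K15, K18, R24, K26, R29 → +6.
Negative (D, E): E2, D11, D23 → −3.
The N-terminus (+1) and C-terminus (−1) cancel.
Net charge = (+6) + (−3) = +3.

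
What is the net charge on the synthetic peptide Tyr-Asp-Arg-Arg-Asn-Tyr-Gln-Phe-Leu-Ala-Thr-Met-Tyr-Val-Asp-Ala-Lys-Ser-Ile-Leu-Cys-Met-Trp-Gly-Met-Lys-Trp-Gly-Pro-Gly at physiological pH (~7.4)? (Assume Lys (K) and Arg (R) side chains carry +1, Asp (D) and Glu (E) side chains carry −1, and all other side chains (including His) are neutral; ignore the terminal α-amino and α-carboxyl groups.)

Positive (K, R): Arg3, Arg4, Lys17, Lys26 → +4.
Negative (D, E): Asp2, Asp15 → −2.
Net charge = (+4) + (−2) = +2.

+2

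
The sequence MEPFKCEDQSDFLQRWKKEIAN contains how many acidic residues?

5

Aspartate (D) and glutamate (E) have carboxylic-acid side chains and are the acidic amino acids.
Matching residues: E2, E7, D8, D11, E19.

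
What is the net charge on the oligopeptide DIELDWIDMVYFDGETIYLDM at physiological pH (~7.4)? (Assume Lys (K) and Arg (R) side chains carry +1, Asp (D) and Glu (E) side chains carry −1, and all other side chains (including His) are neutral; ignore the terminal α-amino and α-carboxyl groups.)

-7

Positive (K, R): none → +0.
Negative (D, E): D1, E3, D5, D8, D13, E15, D20 → −7.
Net charge = (+0) + (−7) = −7.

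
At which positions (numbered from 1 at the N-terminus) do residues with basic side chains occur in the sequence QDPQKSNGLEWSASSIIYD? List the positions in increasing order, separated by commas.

Lysine (K), arginine (R), and histidine (H) have basic, nitrogen-containing side chains.
Matching residues: K5.

5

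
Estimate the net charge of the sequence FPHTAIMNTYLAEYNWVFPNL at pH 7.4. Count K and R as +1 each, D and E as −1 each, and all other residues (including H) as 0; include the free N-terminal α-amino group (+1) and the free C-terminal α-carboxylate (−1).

Positive (K, R): none → +0.
Negative (D, E): E13 → −1.
The N-terminus (+1) and C-terminus (−1) cancel.
Net charge = (+0) + (−1) = −1.

-1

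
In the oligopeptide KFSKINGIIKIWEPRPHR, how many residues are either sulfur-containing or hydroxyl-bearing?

Sulfur-containing: C, M. Hydroxyl-bearing: S, T, Y.
Sulfur-containing residues here: none (0).
Hydroxyl-bearing residues here: S3 (1).
The two groups share no amino acid, so total = 0 + 1 = 1.

1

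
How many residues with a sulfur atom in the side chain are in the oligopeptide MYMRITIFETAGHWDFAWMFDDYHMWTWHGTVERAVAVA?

4

Only Cys (C) and Met (M) have a sulfur atom in the side chain.
Matching residues: M1, M3, M19, M25.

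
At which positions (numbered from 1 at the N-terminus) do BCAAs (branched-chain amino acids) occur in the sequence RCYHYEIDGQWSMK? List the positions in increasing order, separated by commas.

7

The BCAAs are Val, Leu, and Ile — aliphatic side chains with a branch point.
Matching residues: I7.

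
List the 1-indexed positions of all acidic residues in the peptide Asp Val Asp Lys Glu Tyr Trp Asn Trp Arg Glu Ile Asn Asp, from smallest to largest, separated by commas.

1, 3, 5, 11, 14

The acidic residues are Asp (D) and Glu (E), whose side chains end in a carboxylate group.
Matching residues: Asp1, Asp3, Glu5, Glu11, Asp14.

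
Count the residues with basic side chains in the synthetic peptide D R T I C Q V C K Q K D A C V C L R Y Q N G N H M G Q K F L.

The basic amino acids are Lys (K), Arg (R), and His (H).
Matching residues: R2, K9, K11, R18, H24, K28.

6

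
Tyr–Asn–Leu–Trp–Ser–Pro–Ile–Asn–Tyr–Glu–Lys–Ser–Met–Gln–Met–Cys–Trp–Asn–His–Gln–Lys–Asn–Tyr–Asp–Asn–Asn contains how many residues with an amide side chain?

8

The amide-side-chain residues are Asn (N) and Gln (Q).
Matching residues: Asn2, Asn8, Gln14, Asn18, Gln20, Asn22, Asn25, Asn26.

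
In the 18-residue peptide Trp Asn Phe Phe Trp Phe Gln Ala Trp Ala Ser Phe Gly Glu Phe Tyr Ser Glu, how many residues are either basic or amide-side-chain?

2

Basic: H, K, R. Amide-side-chain: N, Q.
Basic residues here: none (0).
Amide-side-chain residues here: Asn2, Gln7 (2).
The two groups share no amino acid, so total = 0 + 2 = 2.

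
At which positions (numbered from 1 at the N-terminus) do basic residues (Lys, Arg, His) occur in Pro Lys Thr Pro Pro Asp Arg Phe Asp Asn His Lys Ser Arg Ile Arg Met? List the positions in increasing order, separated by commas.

Matching residues: Lys2, Arg7, His11, Lys12, Arg14, Arg16.

2, 7, 11, 12, 14, 16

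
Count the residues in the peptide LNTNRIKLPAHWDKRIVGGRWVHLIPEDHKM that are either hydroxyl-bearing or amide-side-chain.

3

Hydroxyl-bearing: S, T, Y. Amide-side-chain: N, Q.
Hydroxyl-bearing residues here: T3 (1).
Amide-side-chain residues here: N2, N4 (2).
The two groups share no amino acid, so total = 1 + 2 = 3.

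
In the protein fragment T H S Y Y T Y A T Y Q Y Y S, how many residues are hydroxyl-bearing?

S, T, and Y are the three residues with a side-chain hydroxyl.
Matching residues: T1, S3, Y4, Y5, T6, Y7, T9, Y10, Y12, Y13, S14.

11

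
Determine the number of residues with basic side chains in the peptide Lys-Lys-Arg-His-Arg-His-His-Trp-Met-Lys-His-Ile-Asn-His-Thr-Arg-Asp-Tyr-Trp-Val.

K, R, and H are the three residues with basic side chains (ε-amine, guanidinium, and imidazole respectively).
Matching residues: Lys1, Lys2, Arg3, His4, Arg5, His6, His7, Lys10, His11, His14, Arg16.

11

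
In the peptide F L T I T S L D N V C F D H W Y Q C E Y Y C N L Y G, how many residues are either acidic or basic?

Acidic: D, E. Basic: H, K, R.
Acidic residues here: D8, D13, E19 (3).
Basic residues here: H14 (1).
The two groups share no amino acid, so total = 3 + 1 = 4.

4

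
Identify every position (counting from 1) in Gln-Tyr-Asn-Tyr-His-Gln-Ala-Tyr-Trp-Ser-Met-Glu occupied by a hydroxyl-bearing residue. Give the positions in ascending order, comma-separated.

2, 4, 8, 10

Matching residues: Tyr2, Tyr4, Tyr8, Ser10.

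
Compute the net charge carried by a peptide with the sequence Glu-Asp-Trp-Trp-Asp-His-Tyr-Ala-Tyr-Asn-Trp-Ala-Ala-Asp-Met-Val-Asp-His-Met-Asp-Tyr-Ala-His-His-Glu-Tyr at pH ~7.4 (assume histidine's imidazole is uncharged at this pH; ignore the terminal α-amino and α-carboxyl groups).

-7

At pH ~7.4 the Lys and Arg side chains are protonated (+1), the Asp and Glu side chains are deprotonated (−1), and with His taken as neutral all other side chains carry no charge.
Positive (K, R): none → +0.
Negative (D, E): Glu1, Asp2, Asp5, Asp14, Asp17, Asp20, Glu25 → −7.
Net charge = (+0) + (−7) = −7.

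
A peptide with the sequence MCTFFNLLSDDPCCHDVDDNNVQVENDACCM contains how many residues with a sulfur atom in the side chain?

Cysteine (C, thiol) and methionine (M, thioether) are the two sulfur-containing amino acids.
Matching residues: M1, C2, C13, C14, C29, C30, M31.

7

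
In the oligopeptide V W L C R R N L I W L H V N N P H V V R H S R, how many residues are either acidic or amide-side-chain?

3

Acidic: D, E. Amide-side-chain: N, Q.
Acidic residues here: none (0).
Amide-side-chain residues here: N7, N14, N15 (3).
The two groups share no amino acid, so total = 0 + 3 = 3.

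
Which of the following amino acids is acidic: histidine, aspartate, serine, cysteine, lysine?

aspartate

Aspartate (D) and glutamate (E) have carboxylic-acid side chains and are the acidic amino acids.
Of the listed options, only aspartate belongs to this group.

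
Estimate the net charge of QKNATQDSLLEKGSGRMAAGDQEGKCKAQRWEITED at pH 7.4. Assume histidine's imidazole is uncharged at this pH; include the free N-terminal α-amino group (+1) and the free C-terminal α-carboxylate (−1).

Near pH 7.4, K and R contribute +1 each, D and E contribute −1 each, and every other side chain (His included, as stated) is uncharged.
Positive (K, R): K2, K12, R16, K25, K27, R30 → +6.
Negative (D, E): D7, E11, D21, E23, E32, E35, D36 → −7.
The N-terminus (+1) and C-terminus (−1) cancel.
Net charge = (+6) + (−7) = −1.

-1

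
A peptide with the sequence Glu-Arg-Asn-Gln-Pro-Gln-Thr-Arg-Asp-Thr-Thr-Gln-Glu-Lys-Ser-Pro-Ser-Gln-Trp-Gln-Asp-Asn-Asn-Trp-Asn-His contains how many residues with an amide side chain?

Only N (asparagine) and Q (glutamine) carry a side-chain carboxamide.
Matching residues: Asn3, Gln4, Gln6, Gln12, Gln18, Gln20, Asn22, Asn23, Asn25.

9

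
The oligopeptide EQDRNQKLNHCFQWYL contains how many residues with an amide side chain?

Only N (asparagine) and Q (glutamine) carry a side-chain carboxamide.
Matching residues: Q2, N5, Q6, N9, Q13.

5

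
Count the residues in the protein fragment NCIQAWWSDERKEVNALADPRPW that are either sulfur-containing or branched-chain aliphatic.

Sulfur-containing: C, M. Branched-chain aliphatic: I, L, V.
Sulfur-containing residues here: C2 (1).
Branched-chain aliphatic residues here: I3, V14, L17 (3).
The two groups share no amino acid, so total = 1 + 3 = 4.

4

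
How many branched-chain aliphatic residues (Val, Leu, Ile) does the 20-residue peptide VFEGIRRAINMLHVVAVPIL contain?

9

Matching residues: V1, I5, I9, L12, V14, V15, V17, I19, L20.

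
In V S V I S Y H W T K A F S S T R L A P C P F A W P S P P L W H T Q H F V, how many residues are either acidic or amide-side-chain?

1

Acidic: D, E. Amide-side-chain: N, Q.
Acidic residues here: none (0).
Amide-side-chain residues here: Q33 (1).
The two groups share no amino acid, so total = 0 + 1 = 1.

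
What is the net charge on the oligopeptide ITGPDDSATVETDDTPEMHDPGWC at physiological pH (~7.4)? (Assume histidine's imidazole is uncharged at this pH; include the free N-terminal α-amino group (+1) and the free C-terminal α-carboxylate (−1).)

-7

The side chains ionized at physiological pH are Lys/Arg (+1) and Asp/Glu (−1); with His treated as neutral, nothing else contributes.
Positive (K, R): none → +0.
Negative (D, E): D5, D6, E11, D13, D14, E17, D20 → −7.
The N-terminus (+1) and C-terminus (−1) cancel.
Net charge = (+0) + (−7) = −7.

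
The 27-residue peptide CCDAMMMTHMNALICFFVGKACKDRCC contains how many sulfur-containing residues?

10

Cysteine (C, thiol) and methionine (M, thioether) are the two sulfur-containing amino acids.
Matching residues: C1, C2, M5, M6, M7, M10, C15, C22, C26, C27.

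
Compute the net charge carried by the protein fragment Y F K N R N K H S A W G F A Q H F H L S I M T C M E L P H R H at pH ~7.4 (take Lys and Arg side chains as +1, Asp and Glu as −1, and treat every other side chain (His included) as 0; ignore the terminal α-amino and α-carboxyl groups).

Positive (K, R): K3, R5, K7, R30 → +4.
Negative (D, E): E26 → −1.
Net charge = (+4) + (−1) = +3.

+3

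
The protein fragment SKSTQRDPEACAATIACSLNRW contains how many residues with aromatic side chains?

1

The aromatic amino acids are Phe (F, benzyl), Trp (W, indole), and Tyr (Y, phenol).
Matching residues: W22.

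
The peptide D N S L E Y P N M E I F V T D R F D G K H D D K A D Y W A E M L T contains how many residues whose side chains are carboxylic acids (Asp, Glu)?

Matching residues: D1, E5, E10, D15, D18, D22, D23, D26, E30.

9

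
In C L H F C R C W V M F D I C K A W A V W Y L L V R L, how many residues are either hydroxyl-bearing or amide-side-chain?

1

Hydroxyl-bearing: S, T, Y. Amide-side-chain: N, Q.
Hydroxyl-bearing residues here: Y21 (1).
Amide-side-chain residues here: none (0).
The two groups share no amino acid, so total = 1 + 0 = 1.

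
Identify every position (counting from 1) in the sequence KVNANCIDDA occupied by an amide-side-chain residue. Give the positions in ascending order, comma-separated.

Asparagine (N) and glutamine (Q) have uncharged amide side chains.
Matching residues: N3, N5.

3, 5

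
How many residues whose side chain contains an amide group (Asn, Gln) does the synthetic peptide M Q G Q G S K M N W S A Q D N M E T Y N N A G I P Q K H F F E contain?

8

Matching residues: Q2, Q4, N9, Q13, N15, N20, N21, Q26.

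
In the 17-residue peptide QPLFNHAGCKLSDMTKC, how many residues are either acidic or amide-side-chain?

3

Acidic: D, E. Amide-side-chain: N, Q.
Acidic residues here: D13 (1).
Amide-side-chain residues here: Q1, N5 (2).
The two groups share no amino acid, so total = 1 + 2 = 3.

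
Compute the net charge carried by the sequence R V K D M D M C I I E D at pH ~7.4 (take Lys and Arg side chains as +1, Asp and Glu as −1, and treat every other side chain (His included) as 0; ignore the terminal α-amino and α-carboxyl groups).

-2

Positive (K, R): R1, K3 → +2.
Negative (D, E): D4, D6, E11, D12 → −4.
Net charge = (+2) + (−4) = −2.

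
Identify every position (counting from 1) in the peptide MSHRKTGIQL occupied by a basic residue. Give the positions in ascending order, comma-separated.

3, 4, 5

Lysine (K), arginine (R), and histidine (H) have basic, nitrogen-containing side chains.
Matching residues: H3, R4, K5.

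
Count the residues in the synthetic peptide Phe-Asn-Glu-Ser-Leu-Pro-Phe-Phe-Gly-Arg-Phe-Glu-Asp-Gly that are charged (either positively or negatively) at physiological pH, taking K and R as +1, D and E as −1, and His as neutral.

4

Charged side chains at pH ~7.4: K, R (positive); D, E (negative).
Matching residues: Glu3, Arg10, Glu12, Asp13.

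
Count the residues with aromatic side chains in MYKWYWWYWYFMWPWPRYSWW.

Phenylalanine (F), tryptophan (W), and tyrosine (Y) have aromatic ring side chains.
Matching residues: Y2, W4, Y5, W6, W7, Y8, W9, Y10, F11, W13, W15, Y18, W20, W21.

14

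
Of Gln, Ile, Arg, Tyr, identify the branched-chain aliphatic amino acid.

Ile

Valine (V), leucine (L), and isoleucine (I) are the branched-chain amino acids.
Of the listed options, only Ile belongs to this group.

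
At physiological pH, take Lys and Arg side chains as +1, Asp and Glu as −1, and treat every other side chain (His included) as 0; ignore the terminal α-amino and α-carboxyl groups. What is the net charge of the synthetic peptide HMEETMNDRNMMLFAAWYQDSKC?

Positive (K, R): R9, K22 → +2.
Negative (D, E): E3, E4, D8, D20 → −4.
Net charge = (+2) + (−4) = −2.

-2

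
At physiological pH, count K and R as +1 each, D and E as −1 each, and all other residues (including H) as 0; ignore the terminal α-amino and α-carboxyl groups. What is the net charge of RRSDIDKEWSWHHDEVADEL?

-4

Positive (K, R): R1, R2, K7 → +3.
Negative (D, E): D4, D6, E8, D14, E15, D18, E19 → −7.
Net charge = (+3) + (−7) = −4.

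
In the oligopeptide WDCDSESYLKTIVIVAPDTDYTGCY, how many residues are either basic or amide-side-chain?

1

Basic: H, K, R. Amide-side-chain: N, Q.
Basic residues here: K10 (1).
Amide-side-chain residues here: none (0).
The two groups share no amino acid, so total = 1 + 0 = 1.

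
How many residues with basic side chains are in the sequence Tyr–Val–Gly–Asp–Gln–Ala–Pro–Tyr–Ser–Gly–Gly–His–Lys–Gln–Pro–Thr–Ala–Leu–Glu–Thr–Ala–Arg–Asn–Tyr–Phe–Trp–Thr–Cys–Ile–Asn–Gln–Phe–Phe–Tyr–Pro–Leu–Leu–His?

K, R, and H are the three residues with basic side chains (ε-amine, guanidinium, and imidazole respectively).
Matching residues: His12, Lys13, Arg22, His38.

4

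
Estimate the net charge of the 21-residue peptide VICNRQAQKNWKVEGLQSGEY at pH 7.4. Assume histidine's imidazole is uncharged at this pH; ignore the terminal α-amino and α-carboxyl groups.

The side chains ionized at physiological pH are Lys/Arg (+1) and Asp/Glu (−1); with His treated as neutral, nothing else contributes.
Positive (K, R): R5, K9, K12 → +3.
Negative (D, E): E14, E20 → −2.
Net charge = (+3) + (−2) = +1.

+1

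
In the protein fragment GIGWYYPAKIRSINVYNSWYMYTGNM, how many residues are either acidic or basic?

2

Acidic: D, E. Basic: H, K, R.
Acidic residues here: none (0).
Basic residues here: K9, R11 (2).
The two groups share no amino acid, so total = 0 + 2 = 2.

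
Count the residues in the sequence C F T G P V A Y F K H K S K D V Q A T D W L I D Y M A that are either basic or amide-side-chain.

Basic: H, K, R. Amide-side-chain: N, Q.
Basic residues here: K10, H11, K12, K14 (4).
Amide-side-chain residues here: Q17 (1).
The two groups share no amino acid, so total = 4 + 1 = 5.

5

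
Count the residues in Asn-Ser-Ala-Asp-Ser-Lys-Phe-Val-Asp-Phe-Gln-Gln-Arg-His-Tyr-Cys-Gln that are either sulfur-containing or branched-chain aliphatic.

Sulfur-containing: C, M. Branched-chain aliphatic: I, L, V.
Sulfur-containing residues here: Cys16 (1).
Branched-chain aliphatic residues here: Val8 (1).
The two groups share no amino acid, so total = 1 + 1 = 2.

2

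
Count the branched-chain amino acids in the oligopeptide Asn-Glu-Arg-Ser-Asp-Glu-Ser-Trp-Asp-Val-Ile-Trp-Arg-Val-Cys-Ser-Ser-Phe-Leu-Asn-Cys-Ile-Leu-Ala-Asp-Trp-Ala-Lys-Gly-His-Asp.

The BCAAs are Val, Leu, and Ile — aliphatic side chains with a branch point.
Matching residues: Val10, Ile11, Val14, Leu19, Ile22, Leu23.

6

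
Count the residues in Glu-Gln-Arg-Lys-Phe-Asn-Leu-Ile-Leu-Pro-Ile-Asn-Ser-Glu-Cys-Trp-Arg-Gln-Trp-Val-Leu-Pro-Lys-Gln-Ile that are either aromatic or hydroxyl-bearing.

4

Aromatic: F, W, Y. Hydroxyl-bearing: S, T, Y.
Aromatic residues here: Phe5, Trp16, Trp19 (3).
Hydroxyl-bearing residues here: Ser13 (1).
(Y belongs to both groups, but none appear in this sequence.) Total = 3 + 1 = 4.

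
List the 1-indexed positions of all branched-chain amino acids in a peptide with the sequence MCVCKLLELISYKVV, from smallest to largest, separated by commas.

3, 6, 7, 9, 10, 14, 15

Valine (V), leucine (L), and isoleucine (I) are the branched-chain amino acids.
Matching residues: V3, L6, L7, L9, I10, V14, V15.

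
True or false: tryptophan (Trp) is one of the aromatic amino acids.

Phenylalanine (F), tryptophan (W), and tyrosine (Y) have aromatic ring side chains.
Tryptophan is in this group.

True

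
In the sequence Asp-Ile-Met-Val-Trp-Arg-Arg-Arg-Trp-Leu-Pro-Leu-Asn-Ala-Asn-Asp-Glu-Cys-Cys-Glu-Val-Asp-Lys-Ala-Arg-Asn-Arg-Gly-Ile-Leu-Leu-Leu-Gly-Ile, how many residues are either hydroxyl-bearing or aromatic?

2

Hydroxyl-bearing: S, T, Y. Aromatic: F, W, Y.
Hydroxyl-bearing residues here: none (0).
Aromatic residues here: Trp5, Trp9 (2).
(Y belongs to both groups, but none appear in this sequence.) Total = 0 + 2 = 2.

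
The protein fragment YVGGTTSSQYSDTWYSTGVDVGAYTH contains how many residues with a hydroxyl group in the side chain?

13

The –OH-bearing residues are Ser, Thr (aliphatic alcohols), and Tyr (phenol).
Matching residues: Y1, T5, T6, S7, S8, Y10, S11, T13, Y15, S16, T17, Y24, T25.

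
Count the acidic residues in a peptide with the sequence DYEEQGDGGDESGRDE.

The acidic residues are Asp (D) and Glu (E), whose side chains end in a carboxylate group.
Matching residues: D1, E3, E4, D7, D10, E11, D15, E16.

8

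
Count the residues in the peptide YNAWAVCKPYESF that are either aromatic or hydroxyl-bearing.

5

Aromatic: F, W, Y. Hydroxyl-bearing: S, T, Y.
Aromatic residues here: Y1, W4, Y10, F13 (4).
Hydroxyl-bearing residues here: Y1, Y10, S12 (3).
Y is in both groups, so the 2 Y residues must not be double-counted.
Total = 4 + 3 − 2 = 5.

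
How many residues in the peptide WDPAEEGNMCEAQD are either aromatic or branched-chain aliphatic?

Aromatic: F, W, Y. Branched-chain aliphatic: I, L, V.
Aromatic residues here: W1 (1).
Branched-chain aliphatic residues here: none (0).
The two groups share no amino acid, so total = 1 + 0 = 1.

1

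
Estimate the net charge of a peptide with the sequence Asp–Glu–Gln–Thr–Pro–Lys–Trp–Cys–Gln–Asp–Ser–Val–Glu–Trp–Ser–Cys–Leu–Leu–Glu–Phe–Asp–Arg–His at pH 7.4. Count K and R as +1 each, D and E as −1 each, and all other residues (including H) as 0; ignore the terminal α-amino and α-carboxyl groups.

-4

Positive (K, R): Lys6, Arg22 → +2.
Negative (D, E): Asp1, Glu2, Asp10, Glu13, Glu19, Asp21 → −6.
Net charge = (+2) + (−6) = −4.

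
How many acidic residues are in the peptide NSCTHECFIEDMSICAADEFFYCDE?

7

Only D (aspartate) and E (glutamate) carry a side-chain carboxylic acid.
Matching residues: E6, E10, D11, D18, E19, D24, E25.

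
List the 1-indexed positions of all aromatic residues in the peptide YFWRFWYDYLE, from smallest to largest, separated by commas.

1, 2, 3, 5, 6, 7, 9

Phenylalanine (F), tryptophan (W), and tyrosine (Y) have aromatic ring side chains.
Matching residues: Y1, F2, W3, F5, W6, Y7, Y9.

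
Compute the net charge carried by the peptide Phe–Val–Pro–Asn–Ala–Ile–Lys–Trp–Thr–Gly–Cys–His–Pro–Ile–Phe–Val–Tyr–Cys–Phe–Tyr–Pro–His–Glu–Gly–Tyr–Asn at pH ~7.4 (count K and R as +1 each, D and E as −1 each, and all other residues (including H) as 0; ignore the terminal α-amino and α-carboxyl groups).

Positive (K, R): Lys7 → +1.
Negative (D, E): Glu23 → −1.
Net charge = (+1) + (−1) = 0.

0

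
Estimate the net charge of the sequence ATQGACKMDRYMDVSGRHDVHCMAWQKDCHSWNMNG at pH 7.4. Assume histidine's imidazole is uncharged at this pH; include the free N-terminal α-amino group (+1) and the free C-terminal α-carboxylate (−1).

At pH ~7.4 the Lys and Arg side chains are protonated (+1), the Asp and Glu side chains are deprotonated (−1), and with His taken as neutral all other side chains carry no charge.
Positive (K, R): K7, R10, R17, K27 → +4.
Negative (D, E): D9, D13, D19, D28 → −4.
The N-terminus (+1) and C-terminus (−1) cancel.
Net charge = (+4) + (−4) = 0.

0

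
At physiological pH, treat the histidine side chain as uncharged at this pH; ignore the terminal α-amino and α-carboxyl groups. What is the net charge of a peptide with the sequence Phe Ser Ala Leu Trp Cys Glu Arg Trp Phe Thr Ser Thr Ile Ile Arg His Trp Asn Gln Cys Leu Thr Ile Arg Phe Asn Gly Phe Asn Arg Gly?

Near pH 7.4, K and R contribute +1 each, D and E contribute −1 each, and every other side chain (His included, as stated) is uncharged.
Positive (K, R): Arg8, Arg16, Arg25, Arg31 → +4.
Negative (D, E): Glu7 → −1.
Net charge = (+4) + (−1) = +3.

+3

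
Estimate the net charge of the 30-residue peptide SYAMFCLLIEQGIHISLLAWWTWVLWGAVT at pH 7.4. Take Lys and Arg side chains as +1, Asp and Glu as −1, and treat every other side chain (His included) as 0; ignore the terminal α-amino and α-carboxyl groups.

Positive (K, R): none → +0.
Negative (D, E): E10 → −1.
Net charge = (+0) + (−1) = −1.

-1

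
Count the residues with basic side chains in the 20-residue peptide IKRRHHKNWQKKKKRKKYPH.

14

Lysine (K), arginine (R), and histidine (H) have basic, nitrogen-containing side chains.
Matching residues: K2, R3, R4, H5, H6, K7, K11, K12, K13, K14, R15, K16, K17, H20.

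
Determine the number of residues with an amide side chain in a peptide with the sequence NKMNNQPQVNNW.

7

Asparagine (N) and glutamine (Q) have uncharged amide side chains.
Matching residues: N1, N4, N5, Q6, Q8, N10, N11.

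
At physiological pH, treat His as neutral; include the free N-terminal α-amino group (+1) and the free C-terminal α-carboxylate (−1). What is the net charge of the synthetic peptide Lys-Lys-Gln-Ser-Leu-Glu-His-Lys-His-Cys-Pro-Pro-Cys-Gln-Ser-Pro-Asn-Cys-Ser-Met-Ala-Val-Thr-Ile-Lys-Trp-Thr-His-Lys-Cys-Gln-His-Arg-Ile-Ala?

+5

The side chains ionized at physiological pH are Lys/Arg (+1) and Asp/Glu (−1); with His treated as neutral, nothing else contributes.
Positive (K, R): Lys1, Lys2, Lys8, Lys25, Lys29, Arg33 → +6.
Negative (D, E): Glu6 → −1.
The N-terminus (+1) and C-terminus (−1) cancel.
Net charge = (+6) + (−1) = +5.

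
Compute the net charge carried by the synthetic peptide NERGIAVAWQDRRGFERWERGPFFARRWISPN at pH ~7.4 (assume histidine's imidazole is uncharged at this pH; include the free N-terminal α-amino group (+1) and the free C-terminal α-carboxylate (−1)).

Near pH 7.4, K and R contribute +1 each, D and E contribute −1 each, and every other side chain (His included, as stated) is uncharged.
Positive (K, R): R3, R12, R13, R17, R20, R26, R27 → +7.
Negative (D, E): E2, D11, E16, E19 → −4.
The N-terminus (+1) and C-terminus (−1) cancel.
Net charge = (+7) + (−4) = +3.

+3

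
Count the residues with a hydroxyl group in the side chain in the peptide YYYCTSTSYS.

The –OH-bearing residues are Ser, Thr (aliphatic alcohols), and Tyr (phenol).
Matching residues: Y1, Y2, Y3, T5, S6, T7, S8, Y9, S10.

9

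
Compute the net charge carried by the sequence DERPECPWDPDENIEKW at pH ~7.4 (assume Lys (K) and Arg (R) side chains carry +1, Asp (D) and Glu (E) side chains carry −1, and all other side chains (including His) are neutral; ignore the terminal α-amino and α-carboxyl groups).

-5

Positive (K, R): R3, K16 → +2.
Negative (D, E): D1, E2, E5, D9, D11, E12, E15 → −7.
Net charge = (+2) + (−7) = −5.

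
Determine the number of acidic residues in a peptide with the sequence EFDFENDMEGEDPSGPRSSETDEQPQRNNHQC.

Only D (aspartate) and E (glutamate) carry a side-chain carboxylic acid.
Matching residues: E1, D3, E5, D7, E9, E11, D12, E20, D22, E23.

10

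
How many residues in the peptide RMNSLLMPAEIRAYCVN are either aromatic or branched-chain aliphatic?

5

Aromatic: F, W, Y. Branched-chain aliphatic: I, L, V.
Aromatic residues here: Y14 (1).
Branched-chain aliphatic residues here: L5, L6, I11, V16 (4).
The two groups share no amino acid, so total = 1 + 4 = 5.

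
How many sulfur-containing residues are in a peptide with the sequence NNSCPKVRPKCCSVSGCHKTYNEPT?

4

Cysteine (C, thiol) and methionine (M, thioether) are the two sulfur-containing amino acids.
Matching residues: C4, C11, C12, C17.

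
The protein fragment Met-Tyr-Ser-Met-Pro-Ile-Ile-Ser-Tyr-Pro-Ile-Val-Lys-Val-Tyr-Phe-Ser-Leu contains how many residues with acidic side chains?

0

Aspartate (D) and glutamate (E) have carboxylic-acid side chains and are the acidic amino acids.
None of the 18 residues belong to this group.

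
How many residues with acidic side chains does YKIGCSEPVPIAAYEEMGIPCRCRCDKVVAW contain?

Aspartate (D) and glutamate (E) have carboxylic-acid side chains and are the acidic amino acids.
Matching residues: E7, E15, E16, D26.

4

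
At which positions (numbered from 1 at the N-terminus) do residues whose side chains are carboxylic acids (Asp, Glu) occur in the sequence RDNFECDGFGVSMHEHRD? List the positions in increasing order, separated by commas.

Matching residues: D2, E5, D7, E15, D18.

2, 5, 7, 15, 18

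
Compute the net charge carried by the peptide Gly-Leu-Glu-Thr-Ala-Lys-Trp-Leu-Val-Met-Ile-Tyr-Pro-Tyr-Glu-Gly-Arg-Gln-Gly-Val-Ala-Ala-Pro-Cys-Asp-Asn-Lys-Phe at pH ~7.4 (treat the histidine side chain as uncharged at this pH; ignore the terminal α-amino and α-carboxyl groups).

0

At pH ~7.4 the Lys and Arg side chains are protonated (+1), the Asp and Glu side chains are deprotonated (−1), and with His taken as neutral all other side chains carry no charge.
Positive (K, R): Lys6, Arg17, Lys27 → +3.
Negative (D, E): Glu3, Glu15, Asp25 → −3.
Net charge = (+3) + (−3) = 0.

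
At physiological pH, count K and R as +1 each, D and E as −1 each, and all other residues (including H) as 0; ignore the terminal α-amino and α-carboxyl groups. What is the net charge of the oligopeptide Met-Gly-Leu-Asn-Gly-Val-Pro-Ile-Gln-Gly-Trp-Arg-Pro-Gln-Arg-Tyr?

Positive (K, R): Arg12, Arg15 → +2.
Negative (D, E): none → −0.
Net charge = (+2) + (−0) = +2.

+2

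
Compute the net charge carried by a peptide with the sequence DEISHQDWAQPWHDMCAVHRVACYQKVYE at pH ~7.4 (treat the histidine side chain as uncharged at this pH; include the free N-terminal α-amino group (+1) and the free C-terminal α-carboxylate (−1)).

-3

At pH ~7.4 the Lys and Arg side chains are protonated (+1), the Asp and Glu side chains are deprotonated (−1), and with His taken as neutral all other side chains carry no charge.
Positive (K, R): R20, K26 → +2.
Negative (D, E): D1, E2, D7, D14, E29 → −5.
The N-terminus (+1) and C-terminus (−1) cancel.
Net charge = (+2) + (−5) = −3.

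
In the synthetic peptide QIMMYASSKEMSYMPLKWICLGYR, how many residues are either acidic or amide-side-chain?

Acidic: D, E. Amide-side-chain: N, Q.
Acidic residues here: E10 (1).
Amide-side-chain residues here: Q1 (1).
The two groups share no amino acid, so total = 1 + 1 = 2.

2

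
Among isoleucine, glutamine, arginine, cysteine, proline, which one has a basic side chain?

The basic amino acids are Lys (K), Arg (R), and His (H).
Of the listed options, only arginine belongs to this group.

arginine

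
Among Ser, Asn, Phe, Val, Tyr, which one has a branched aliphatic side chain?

Val

V, L, and I make up the branched-chain aliphatic group.
Of the listed options, only Val belongs to this group.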